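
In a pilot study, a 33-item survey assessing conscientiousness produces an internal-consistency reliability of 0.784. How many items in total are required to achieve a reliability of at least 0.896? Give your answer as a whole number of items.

n = 0.896 × (1 − 0.784) / [ 0.784 × (1 − 0.896) ]
n = 0.193536 / 0.081536 ≈ 2.3736
So the test needs 2.3736 × 33 ≈ 78.33 items; rounding up, 79.

79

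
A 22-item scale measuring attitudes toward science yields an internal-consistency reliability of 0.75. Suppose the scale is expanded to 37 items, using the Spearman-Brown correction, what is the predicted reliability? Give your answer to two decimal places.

0.83

The new length is 37/22 = 1.6818 times the old.
r_new = (1.6818 × 0.75) / (1 + (1.6818 − 1) × 0.75)
r_new = 1.2613 / 1.5113 ≈ 0.8346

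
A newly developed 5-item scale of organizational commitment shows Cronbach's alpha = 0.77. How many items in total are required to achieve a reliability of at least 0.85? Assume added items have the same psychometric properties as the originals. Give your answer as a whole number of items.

Rearranging the Spearman-Brown formula for n,
n = r_target (1 − r_old) / [ r_old (1 − r_target) ]
n = [0.85 × 0.23] / [0.77 × 0.15]
n = 0.1955 / 0.1155 ≈ 1.6926
Items needed = n × 5 = 1.6926 × 5 ≈ 8.46 → round up to 9

9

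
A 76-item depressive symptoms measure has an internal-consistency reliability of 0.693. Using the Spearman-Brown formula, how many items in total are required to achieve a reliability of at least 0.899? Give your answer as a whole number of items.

300

Invert Spearman-Brown to solve for n:
n = r*(1 − r) / [ r (1 − r*) ]
n = [0.899 × 0.307] / [0.693 × 0.101]
  = 0.275993 / 0.069993 = 3.9432
3.9432 × 76 = 299.68 → 300 items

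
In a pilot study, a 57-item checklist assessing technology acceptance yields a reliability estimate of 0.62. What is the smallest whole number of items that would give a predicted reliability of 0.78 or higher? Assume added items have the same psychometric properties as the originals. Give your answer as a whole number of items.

Rearranging the Spearman-Brown formula for n,
n = r_target (1 − r_old) / [ r_old (1 − r_target) ]
n = 0.78(1 − 0.62) / [0.62(1 − 0.78)]
  = 0.2964 / 0.1364 = 2.1730
Items needed = n × 57 = 2.1730 × 57 ≈ 123.86 → round up to 124

124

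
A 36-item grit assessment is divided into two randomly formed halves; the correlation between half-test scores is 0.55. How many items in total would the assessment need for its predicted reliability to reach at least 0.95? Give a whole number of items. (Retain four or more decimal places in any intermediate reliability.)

Corrected full-test reliability: r_full = 2 × 0.55 / (1 + 0.55) ≈ 0.7097
n = r_tgt(1 − r_full) / [r_full(1 − r_tgt)] = 0.95 × 0.2903 / (0.7097 × 0.05) ≈ 7.7719
Required items = 7.7719 × 36 = 279.79, so 280 items.

280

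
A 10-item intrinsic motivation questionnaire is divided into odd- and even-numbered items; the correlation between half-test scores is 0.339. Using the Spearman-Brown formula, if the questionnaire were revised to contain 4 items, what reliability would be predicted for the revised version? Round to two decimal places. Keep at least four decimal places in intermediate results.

Full-test reliability from the split-half r: r_full = 2(0.339)/(1 + 0.339) = 0.5063
Then adjust to 4 items: n = 4/10 = 0.4000
r_new = n·r_full / (1 + (n − 1)·r_full) = 0.2025 / 0.6962 ≈ 0.2909

0.29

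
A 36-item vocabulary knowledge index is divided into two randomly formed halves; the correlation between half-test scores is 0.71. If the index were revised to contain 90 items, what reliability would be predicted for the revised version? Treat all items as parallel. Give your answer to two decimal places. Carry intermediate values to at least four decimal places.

Spearman-Brown correction (n = 2): r_full = 2·0.71/(1 + 0.71) = 0.8304
Then adjust to 90 items: n = 90/36 = 2.5000
r_new = n·r_full / (1 + (n − 1)·r_full) = 2.0760 / 2.2456 ≈ 0.9245

0.92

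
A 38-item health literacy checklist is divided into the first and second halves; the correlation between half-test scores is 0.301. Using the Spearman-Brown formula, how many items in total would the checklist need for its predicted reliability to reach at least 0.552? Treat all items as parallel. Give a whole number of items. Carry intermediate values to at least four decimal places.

Corrected full-test reliability: r_full = 2 × 0.301 / (1 + 0.301) ≈ 0.4627
Solve Spearman-Brown for n: n = 0.552(1 − 0.4627) / [0.4627(1 − 0.552)] = 1.4308
Required items = 1.4308 × 38 = 54.37, so 55 items.

55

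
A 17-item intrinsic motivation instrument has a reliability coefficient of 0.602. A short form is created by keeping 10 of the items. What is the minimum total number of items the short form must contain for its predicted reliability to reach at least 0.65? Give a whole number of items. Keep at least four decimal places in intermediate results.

Short-form reliability: n = 10/17 = 0.5882; r_10 = n·r/(1+(n−1)r) ≈ 0.4708
Then solve for n' with r_old = 0.4708, r_target = 0.65: n' = 0.65(1 − 0.4708)/[0.4708(1 − 0.65)] = 2.0875
Total items = 2.0875 × 10 = 20.88, rounded up to 21.

21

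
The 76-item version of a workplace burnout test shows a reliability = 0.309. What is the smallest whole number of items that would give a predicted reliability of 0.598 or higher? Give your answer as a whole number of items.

n = [0.598 × 0.691] / [0.309 × 0.402]
n = 0.413218 / 0.124218 ≈ 3.3266
Items needed = n × 76 = 3.3266 × 76 ≈ 252.82 → round up to 253

253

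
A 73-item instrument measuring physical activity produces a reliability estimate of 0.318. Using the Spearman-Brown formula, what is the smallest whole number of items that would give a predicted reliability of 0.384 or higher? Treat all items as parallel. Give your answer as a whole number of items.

98

n = [0.384 × 0.682] / [0.318 × 0.616]
n = 0.261888 / 0.195888 ≈ 1.3369
Items needed = n × 73 = 1.3369 × 73 ≈ 97.59 → round up to 98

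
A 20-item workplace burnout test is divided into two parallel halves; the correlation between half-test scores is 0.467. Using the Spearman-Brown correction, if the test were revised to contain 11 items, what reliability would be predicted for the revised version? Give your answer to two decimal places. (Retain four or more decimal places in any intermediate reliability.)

Spearman-Brown correction (n = 2): r_full = 2·0.467/(1 + 0.467) = 0.6367
Then adjust to 11 items: n = 11/20 = 0.5500
r_new = n·r_full / (1 + (n − 1)·r_full) = 0.3502 / 0.7135 ≈ 0.4908

0.49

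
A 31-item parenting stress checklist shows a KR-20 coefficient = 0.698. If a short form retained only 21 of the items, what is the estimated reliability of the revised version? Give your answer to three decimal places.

Length ratio n = 21/31 = 0.6774
Spearman-Brown: r_new = n·r / (1 + (n − 1)·r)
r_new = 0.6774·0.698 / [1 + (0.6774 − 1)·0.698]
r_new = 0.4728 / 0.7748 ≈ 0.6102

0.610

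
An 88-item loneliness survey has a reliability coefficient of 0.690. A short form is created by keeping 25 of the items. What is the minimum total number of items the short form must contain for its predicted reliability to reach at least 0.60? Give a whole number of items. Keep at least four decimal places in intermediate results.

Short-form reliability: n = 25/88 = 0.2841; r_25 = n·r/(1+(n−1)r) ≈ 0.3874
Length factor from the short form to reach 0.60: n' = 0.60(1 − 0.3874) / [0.3874(1 − 0.60)] ≈ 2.3720
Items = 2.3720 × 25 ≈ 59.30 → 60

60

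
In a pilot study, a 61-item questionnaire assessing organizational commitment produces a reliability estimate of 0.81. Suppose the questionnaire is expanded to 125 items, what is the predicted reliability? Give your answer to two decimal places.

Length ratio n = 125/61 = 2.0492
Spearman-Brown: r_new = n·r / (1 + (n − 1)·r)
r_new = 2.0492·0.81 / [1 + (2.0492 − 1)·0.81]
     = 1.6599 / 1.8499 = 0.8973

0.90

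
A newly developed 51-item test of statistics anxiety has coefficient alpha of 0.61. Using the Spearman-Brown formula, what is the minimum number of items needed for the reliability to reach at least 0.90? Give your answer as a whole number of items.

294

n = 0.90 × (1 − 0.61) / [ 0.61 × (1 − 0.90) ]
  = 0.3510 / 0.0610 = 5.7541
Items needed = n × 51 = 5.7541 × 51 ≈ 293.46 → round up to 294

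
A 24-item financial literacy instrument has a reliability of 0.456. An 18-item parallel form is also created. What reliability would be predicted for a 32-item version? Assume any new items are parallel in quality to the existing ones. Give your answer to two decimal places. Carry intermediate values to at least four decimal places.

The 18-item form is not needed; work directly from the 24-item form with n = 32/24 = 1.3333.
r_{32} = n·r / (1 + (n − 1)·r) = 0.6080 / 1.1520 ≈ 0.5278

0.53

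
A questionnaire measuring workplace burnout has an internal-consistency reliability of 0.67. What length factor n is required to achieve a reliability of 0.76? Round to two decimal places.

n = 0.76 × (1 − 0.67) / [ 0.67 × (1 − 0.76) ]
n = 0.2508 / 0.1608 ≈ 1.5597

1.56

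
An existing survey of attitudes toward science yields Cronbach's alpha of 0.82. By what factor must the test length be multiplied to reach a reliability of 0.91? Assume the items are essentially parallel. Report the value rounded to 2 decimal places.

2.22

Spearman-Brown solved for the length factor n:
n = r*(1 − r) / [ r (1 − r*) ]
n = 0.91(1 − 0.82) / [0.82(1 − 0.91)]
n = 0.1638 / 0.0738 ≈ 2.2195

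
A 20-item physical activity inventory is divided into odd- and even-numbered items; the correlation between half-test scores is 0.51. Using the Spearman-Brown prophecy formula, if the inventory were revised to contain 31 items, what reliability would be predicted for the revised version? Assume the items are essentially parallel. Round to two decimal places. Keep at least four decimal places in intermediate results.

First correct the split-half correlation to full-test reliability: r_full = 2 × 0.51 / (1 + 0.51) ≈ 0.6755
Then adjust to 31 items: n = 31/20 = 1.5500
r_new = n·r_full / (1 + (n − 1)·r_full) = 1.0470 / 1.3715 ≈ 0.7634

0.76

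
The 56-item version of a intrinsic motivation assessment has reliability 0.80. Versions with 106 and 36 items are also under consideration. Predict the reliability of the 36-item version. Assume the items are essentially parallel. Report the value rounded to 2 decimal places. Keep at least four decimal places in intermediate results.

0.72

The 106-item form is not needed; work directly from the 56-item form with n = 36/56 = 0.6429.
r_{36} = n·r / (1 + (n − 1)·r) = 0.5143 / 0.7143 ≈ 0.7200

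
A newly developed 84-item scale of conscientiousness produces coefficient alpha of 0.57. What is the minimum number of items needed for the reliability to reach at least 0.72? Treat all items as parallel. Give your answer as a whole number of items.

Rearranging the Spearman-Brown formula for n,
n = r_target (1 − r_old) / [ r_old (1 − r_target) ]
n = 0.72(1 − 0.57) / [0.57(1 − 0.72)]
  = 0.3096 / 0.1596 = 1.9398
1.9398 × 84 = 162.94 → 163 items

163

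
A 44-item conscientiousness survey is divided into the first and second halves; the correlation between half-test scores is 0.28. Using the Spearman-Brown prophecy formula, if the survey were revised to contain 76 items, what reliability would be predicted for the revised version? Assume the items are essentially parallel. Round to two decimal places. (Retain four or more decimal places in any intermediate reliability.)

Full-test reliability from the split-half r: r_full = 2(0.28)/(1 + 0.28) = 0.4375
Then adjust to 76 items: n = 76/44 = 1.7273
r_new = n·r_full / (1 + (n − 1)·r_full) = 0.7557 / 1.3182 ≈ 0.5733

0.57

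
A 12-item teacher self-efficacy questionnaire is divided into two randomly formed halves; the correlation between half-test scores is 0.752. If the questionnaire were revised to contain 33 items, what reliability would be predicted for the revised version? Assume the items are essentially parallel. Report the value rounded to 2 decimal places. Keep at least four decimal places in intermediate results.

Spearman-Brown correction (n = 2): r_full = 2·0.752/(1 + 0.752) = 0.8584
Then adjust to 33 items: n = 33/12 = 2.7500
r_new = n·r_full / (1 + (n − 1)·r_full) = 2.3606 / 2.5022 ≈ 0.9434

0.94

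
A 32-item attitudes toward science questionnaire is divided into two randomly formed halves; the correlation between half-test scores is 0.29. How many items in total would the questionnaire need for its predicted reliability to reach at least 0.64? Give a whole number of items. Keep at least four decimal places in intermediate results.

70

Corrected full-test reliability: r_full = 2 × 0.29 / (1 + 0.29) ≈ 0.4496
n = r_tgt(1 − r_full) / [r_full(1 − r_tgt)] = 0.64 × 0.5504 / (0.4496 × 0.36) ≈ 2.1764
Required items = 2.1764 × 32 = 69.64, so 70 items.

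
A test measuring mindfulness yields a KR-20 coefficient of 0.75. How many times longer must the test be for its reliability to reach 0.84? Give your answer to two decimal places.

1.75

n = 0.84(1 − 0.75) / [0.75(1 − 0.84)]
n = 0.2100 / 0.1200 ≈ 1.7500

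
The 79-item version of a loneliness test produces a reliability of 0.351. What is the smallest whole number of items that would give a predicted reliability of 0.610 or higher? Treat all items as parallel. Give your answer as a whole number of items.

229

n = 0.610 × (1 − 0.351) / [ 0.351 × (1 − 0.610) ]
n = 0.395890 / 0.136890 ≈ 2.8920
2.8920 × 79 = 228.47 → 229 items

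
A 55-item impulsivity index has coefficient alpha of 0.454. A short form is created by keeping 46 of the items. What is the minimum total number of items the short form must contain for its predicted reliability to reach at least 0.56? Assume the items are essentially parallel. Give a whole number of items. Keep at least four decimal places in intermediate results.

First, r for the 46-item form: n = 46/55 = 0.8364, so r_46 = 0.8364·0.454/(1 + (0.8364 − 1)·0.454) = 0.4102
Length factor from the short form to reach 0.56: n' = 0.56(1 − 0.4102) / [0.4102(1 − 0.56)] ≈ 1.8300
Total items = 1.8300 × 46 = 84.18, rounded up to 85.

85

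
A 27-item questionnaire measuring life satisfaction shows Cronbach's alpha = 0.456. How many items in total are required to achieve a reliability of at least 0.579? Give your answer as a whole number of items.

Spearman-Brown solved for the length factor n:
n = r*(1 − r) / [ r (1 − r*) ]
n = 0.579(1 − 0.456) / [0.456(1 − 0.579)]
n = 0.314976 / 0.191976 ≈ 1.6407
So the test needs 1.6407 × 27 ≈ 44.30 items; rounding up, 45.

45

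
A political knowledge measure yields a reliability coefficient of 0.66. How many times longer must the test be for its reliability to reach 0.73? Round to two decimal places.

1.39

n = 0.73 × (1 − 0.66) / [ 0.66 × (1 − 0.73) ]
  = 0.2482 / 0.1782 = 1.3928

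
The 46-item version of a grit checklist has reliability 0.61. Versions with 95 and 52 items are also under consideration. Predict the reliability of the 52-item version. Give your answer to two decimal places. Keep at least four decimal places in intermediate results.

0.64

Only the ratio of lengths matters: n = 52/46 = 1.1304
r_{52} = n·r / (1 + (n − 1)·r) = 0.6895 / 1.0795 ≈ 0.6387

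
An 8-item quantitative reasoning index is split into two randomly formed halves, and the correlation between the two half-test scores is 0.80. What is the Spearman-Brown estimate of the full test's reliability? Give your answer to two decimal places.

Each half is half the length of the full test, so the full test is n = 2 times a half.
r_full = 2(0.80) / (1 + 0.80)
r_full = 1.6000 / 1.8000 ≈ 0.8889

0.89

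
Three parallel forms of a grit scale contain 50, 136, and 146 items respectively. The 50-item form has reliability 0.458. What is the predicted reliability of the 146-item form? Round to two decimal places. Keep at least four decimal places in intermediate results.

0.71

Only the ratio of lengths matters: n = 146/50 = 2.9200
r_{146} = n·r / (1 + (n − 1)·r) = 1.3374 / 1.8794 ≈ 0.7116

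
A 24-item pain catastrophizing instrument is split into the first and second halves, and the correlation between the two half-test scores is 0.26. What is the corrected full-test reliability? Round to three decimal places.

0.413

The full test is twice the length of either half (n = 2).
r_full = 2r_hh / (1 + r_hh) = 2 × 0.26 / (1 + 0.26)
r_full = 0.5200 / 1.2600 ≈ 0.4127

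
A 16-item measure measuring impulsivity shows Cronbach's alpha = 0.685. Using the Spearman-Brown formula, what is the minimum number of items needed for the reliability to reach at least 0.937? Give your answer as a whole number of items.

Invert Spearman-Brown to solve for n:
n = r_target (1 − r_old) / [ r_old (1 − r_target) ]
n = 0.937(1 − 0.685) / [0.685(1 − 0.937)]
n = 0.295155 / 0.043155 ≈ 6.8394
So the test needs 6.8394 × 16 ≈ 109.43 items; rounding up, 110.

110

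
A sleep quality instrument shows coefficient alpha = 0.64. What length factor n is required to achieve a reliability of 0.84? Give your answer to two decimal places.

Invert Spearman-Brown to solve for n:
n = r_target (1 − r_old) / [ r_old (1 − r_target) ]
n = 0.84(1 − 0.64) / [0.64(1 − 0.84)]
  = 0.3024 / 0.1024 = 2.9531

2.95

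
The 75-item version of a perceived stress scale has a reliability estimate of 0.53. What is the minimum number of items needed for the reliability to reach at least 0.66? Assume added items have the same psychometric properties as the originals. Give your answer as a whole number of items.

n = 0.66 × (1 − 0.53) / [ 0.53 × (1 − 0.66) ]
  = 0.3102 / 0.1802 = 1.7214
Items needed = n × 75 = 1.7214 × 75 ≈ 129.10 → round up to 130

130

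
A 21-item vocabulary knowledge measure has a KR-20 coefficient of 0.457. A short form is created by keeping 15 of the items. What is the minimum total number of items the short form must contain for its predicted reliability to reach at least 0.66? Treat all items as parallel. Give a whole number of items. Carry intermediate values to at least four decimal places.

49

Short-form reliability: n = 15/21 = 0.7143; r_15 = n·r/(1+(n−1)r) ≈ 0.3755
Then solve for n' with r_old = 0.3755, r_target = 0.66: n' = 0.66(1 − 0.3755)/[0.3755(1 − 0.66)] = 3.2284
Items = 3.2284 × 15 ≈ 48.43 → 49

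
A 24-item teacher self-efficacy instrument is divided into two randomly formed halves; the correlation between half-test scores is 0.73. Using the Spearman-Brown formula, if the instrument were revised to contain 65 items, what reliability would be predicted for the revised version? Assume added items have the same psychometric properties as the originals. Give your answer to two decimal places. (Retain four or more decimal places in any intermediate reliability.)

0.94

Full-test reliability from the split-half r: r_full = 2(0.73)/(1 + 0.73) = 0.8439
Length factor from 24 to 65 items: n = 65/24 = 2.7083
r_new = n·r_full / (1 + (n − 1)·r_full) = 2.2855 / 2.4416 ≈ 0.9361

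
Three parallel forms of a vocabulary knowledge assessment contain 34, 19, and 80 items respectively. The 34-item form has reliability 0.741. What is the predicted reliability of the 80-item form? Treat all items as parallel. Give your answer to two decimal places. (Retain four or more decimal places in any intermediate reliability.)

0.87

Only the ratio of lengths matters: n = 80/34 = 2.3529
r_{80} = n·r / (1 + (n − 1)·r) = 1.7435 / 2.0025 ≈ 0.8707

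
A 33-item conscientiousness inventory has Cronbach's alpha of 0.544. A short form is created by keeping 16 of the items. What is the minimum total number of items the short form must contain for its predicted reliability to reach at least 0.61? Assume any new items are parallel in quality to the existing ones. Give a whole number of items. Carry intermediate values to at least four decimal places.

44

Short-form reliability: n = 16/33 = 0.4848; r_16 = n·r/(1+(n−1)r) ≈ 0.3664
Length factor from the short form to reach 0.61: n' = 0.61(1 − 0.3664) / [0.3664(1 − 0.61)] ≈ 2.7047
Items = 2.7047 × 16 ≈ 43.28 → 44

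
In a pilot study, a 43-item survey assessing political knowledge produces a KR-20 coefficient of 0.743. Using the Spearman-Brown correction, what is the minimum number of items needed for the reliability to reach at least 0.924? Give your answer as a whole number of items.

181

n = 0.924 × (1 − 0.743) / [ 0.743 × (1 − 0.924) ]
n = 0.237468 / 0.056468 ≈ 4.2054
4.2054 × 43 = 180.83 → 181 items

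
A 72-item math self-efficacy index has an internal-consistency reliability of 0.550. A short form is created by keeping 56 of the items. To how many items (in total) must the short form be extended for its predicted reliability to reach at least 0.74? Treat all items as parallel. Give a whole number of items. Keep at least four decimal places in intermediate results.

168

First, r for the 56-item form: n = 56/72 = 0.7778, so r_56 = 0.7778·0.550/(1 + (0.7778 − 1)·0.550) = 0.4873
Length factor from the short form to reach 0.74: n' = 0.74(1 − 0.4873) / [0.4873(1 − 0.74)] ≈ 2.9945
Items = 2.9945 × 56 ≈ 167.69 → 168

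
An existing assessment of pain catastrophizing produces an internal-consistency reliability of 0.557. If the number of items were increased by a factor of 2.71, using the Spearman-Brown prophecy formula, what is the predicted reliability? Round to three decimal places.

Spearman-Brown: r_new = n·r / (1 + (n − 1)·r)
r_new = 2.71·0.557 / [1 + (2.71 − 1)·0.557]
r_new = 1.5095 / 1.9525 ≈ 0.7731

0.773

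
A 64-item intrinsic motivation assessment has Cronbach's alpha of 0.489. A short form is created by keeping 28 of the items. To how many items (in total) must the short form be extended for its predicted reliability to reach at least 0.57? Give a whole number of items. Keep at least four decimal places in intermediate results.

First, r for the 28-item form: n = 28/64 = 0.4375, so r_28 = 0.4375·0.489/(1 + (0.4375 − 1)·0.489) = 0.2951
Then solve for n' with r_old = 0.2951, r_target = 0.57: n' = 0.57(1 − 0.2951)/[0.2951(1 − 0.57)] = 3.1664
Total items = 3.1664 × 28 = 88.66, rounded up to 89.

89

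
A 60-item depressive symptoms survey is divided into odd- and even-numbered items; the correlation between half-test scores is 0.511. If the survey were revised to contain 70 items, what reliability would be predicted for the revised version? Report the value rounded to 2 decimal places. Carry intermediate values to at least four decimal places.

0.71

Full-test reliability from the split-half r: r_full = 2(0.511)/(1 + 0.511) = 0.6764
Length factor from 60 to 70 items: n = 70/60 = 1.1667
r_new = n·r_full / (1 + (n − 1)·r_full) = 0.7892 / 1.1128 ≈ 0.7092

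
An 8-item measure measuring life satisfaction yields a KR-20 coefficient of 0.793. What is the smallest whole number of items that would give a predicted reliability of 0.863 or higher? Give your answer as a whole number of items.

Rearranging the Spearman-Brown formula for n,
n = r_target (1 − r_old) / [ r_old (1 − r_target) ]
n = 0.863(1 − 0.793) / [0.793(1 − 0.863)]
n = 0.178641 / 0.108641 ≈ 1.6443
So the test needs 1.6443 × 8 ≈ 13.15 items; rounding up, 14.

14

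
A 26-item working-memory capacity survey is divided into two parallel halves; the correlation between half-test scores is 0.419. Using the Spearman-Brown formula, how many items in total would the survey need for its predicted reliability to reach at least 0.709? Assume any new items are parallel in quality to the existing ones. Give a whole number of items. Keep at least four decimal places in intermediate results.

44

r_full = 2(0.419)/(1 + 0.419) = 0.5906
n = r_tgt(1 − r_full) / [r_full(1 − r_tgt)] = 0.709 × 0.4094 / (0.5906 × 0.291) ≈ 1.6889
Items = 1.6889 × 26 ≈ 43.91 → 44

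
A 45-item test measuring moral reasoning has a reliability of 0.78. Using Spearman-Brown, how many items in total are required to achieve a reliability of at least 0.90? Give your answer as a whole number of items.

n = [0.90 × 0.22] / [0.78 × 0.10]
  = 0.1980 / 0.0780 = 2.5385
So the test needs 2.5385 × 45 ≈ 114.23 items; rounding up, 115.

115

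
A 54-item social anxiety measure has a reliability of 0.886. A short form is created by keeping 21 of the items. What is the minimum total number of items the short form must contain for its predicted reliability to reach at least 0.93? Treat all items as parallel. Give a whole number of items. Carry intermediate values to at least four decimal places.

Short-form reliability: n = 21/54 = 0.3889; r_21 = n·r/(1+(n−1)r) ≈ 0.7514
Length factor from the short form to reach 0.93: n' = 0.93(1 − 0.7514) / [0.7514(1 − 0.93)] ≈ 4.3956
Items = 4.3956 × 21 ≈ 92.31 → 93

93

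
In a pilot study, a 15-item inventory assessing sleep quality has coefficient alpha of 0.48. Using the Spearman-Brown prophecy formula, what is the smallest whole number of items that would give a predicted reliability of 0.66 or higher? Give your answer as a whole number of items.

n = 0.66 × (1 − 0.48) / [ 0.48 × (1 − 0.66) ]
  = 0.3432 / 0.1632 = 2.1029
2.1029 × 15 = 31.54 → 32 items

32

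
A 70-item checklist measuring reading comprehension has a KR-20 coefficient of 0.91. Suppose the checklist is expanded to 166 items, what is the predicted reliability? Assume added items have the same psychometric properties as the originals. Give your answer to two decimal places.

0.96

n = 166/70 = 2.3714
r_new = 2.3714·0.91 / [1 + (2.3714 − 1)·0.91]
r_new = 2.1580 / 2.2480 ≈ 0.9600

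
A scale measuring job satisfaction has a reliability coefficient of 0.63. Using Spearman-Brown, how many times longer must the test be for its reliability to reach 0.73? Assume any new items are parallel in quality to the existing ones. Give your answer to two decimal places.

1.59

n = 0.73(1 − 0.63) / [0.63(1 − 0.73)]
  = 0.2701 / 0.1701 = 1.5879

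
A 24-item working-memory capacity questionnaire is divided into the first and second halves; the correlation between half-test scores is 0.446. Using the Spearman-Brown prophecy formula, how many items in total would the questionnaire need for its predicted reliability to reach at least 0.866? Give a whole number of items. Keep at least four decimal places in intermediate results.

Corrected full-test reliability: r_full = 2 × 0.446 / (1 + 0.446) ≈ 0.6169
n = r_tgt(1 − r_full) / [r_full(1 − r_tgt)] = 0.866 × 0.3831 / (0.6169 × 0.134) ≈ 4.0134
Items = 4.0134 × 24 ≈ 96.32 → 97

97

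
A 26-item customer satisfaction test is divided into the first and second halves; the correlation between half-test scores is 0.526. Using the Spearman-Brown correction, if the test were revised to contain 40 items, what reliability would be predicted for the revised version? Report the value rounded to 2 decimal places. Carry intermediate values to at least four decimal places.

Full-test reliability from the split-half r: r_full = 2(0.526)/(1 + 0.526) = 0.6894
Length factor from 26 to 40 items: n = 40/26 = 1.5385
r_new = n·r_full / (1 + (n − 1)·r_full) = 1.0606 / 1.3712 ≈ 0.7735

0.77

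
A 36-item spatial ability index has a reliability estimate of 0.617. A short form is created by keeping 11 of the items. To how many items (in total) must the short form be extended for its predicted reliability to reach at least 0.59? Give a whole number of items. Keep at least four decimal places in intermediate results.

33

First, r for the 11-item form: n = 11/36 = 0.3056, so r_11 = 0.3056·0.617/(1 + (0.3056 − 1)·0.617) = 0.3299
Length factor from the short form to reach 0.59: n' = 0.59(1 − 0.3299) / [0.3299(1 − 0.59)] ≈ 2.9230
Total items = 2.9230 × 11 = 32.15, rounded up to 33.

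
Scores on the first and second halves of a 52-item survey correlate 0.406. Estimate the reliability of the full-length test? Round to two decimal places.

0.58

The full test is twice the length of either half (n = 2).
r_full = 2r_hh / (1 + r_hh) = 2 × 0.406 / (1 + 0.406)
r_full = 0.8120 / 1.4060 ≈ 0.5775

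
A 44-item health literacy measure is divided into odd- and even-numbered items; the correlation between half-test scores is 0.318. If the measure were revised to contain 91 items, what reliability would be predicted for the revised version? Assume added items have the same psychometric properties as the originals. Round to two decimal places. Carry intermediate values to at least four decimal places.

First correct the split-half correlation to full-test reliability: r_full = 2 × 0.318 / (1 + 0.318) ≈ 0.4825
Length factor from 44 to 91 items: n = 91/44 = 2.0682
r_new = n·r_full / (1 + (n − 1)·r_full) = 0.9979 / 1.5154 ≈ 0.6585

0.66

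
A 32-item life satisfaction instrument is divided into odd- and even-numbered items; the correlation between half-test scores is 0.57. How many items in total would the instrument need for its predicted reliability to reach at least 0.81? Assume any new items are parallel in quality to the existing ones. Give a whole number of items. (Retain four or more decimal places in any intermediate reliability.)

52

Corrected full-test reliability: r_full = 2 × 0.57 / (1 + 0.57) ≈ 0.7261
Solve Spearman-Brown for n: n = 0.81(1 − 0.7261) / [0.7261(1 − 0.81)] = 1.6082
Required items = 1.6082 × 32 = 51.46, so 52 items.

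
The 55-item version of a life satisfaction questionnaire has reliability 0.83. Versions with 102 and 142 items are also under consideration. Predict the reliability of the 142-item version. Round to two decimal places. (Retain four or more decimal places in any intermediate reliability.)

Only the ratio of lengths matters: n = 142/55 = 2.5818
r_{142} = n·r / (1 + (n − 1)·r) = 2.1429 / 2.3129 ≈ 0.9265

0.93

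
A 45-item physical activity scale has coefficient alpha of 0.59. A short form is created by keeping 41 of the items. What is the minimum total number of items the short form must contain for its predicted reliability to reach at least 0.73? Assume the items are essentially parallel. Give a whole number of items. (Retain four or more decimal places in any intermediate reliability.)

Short-form reliability: n = 41/45 = 0.9111; r_41 = n·r/(1+(n−1)r) ≈ 0.5673
Length factor from the short form to reach 0.73: n' = 0.73(1 − 0.5673) / [0.5673(1 − 0.73)] ≈ 2.0622
Items = 2.0622 × 41 ≈ 84.55 → 85

85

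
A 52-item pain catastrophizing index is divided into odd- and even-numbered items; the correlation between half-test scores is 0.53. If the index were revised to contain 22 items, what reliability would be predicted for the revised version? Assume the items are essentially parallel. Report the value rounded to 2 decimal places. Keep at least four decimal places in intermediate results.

0.49

Full-test reliability from the split-half r: r_full = 2(0.53)/(1 + 0.53) = 0.6928
Length factor from 52 to 22 items: n = 22/52 = 0.4231
r_new = n·r_full / (1 + (n − 1)·r_full) = 0.2931 / 0.6003 ≈ 0.4883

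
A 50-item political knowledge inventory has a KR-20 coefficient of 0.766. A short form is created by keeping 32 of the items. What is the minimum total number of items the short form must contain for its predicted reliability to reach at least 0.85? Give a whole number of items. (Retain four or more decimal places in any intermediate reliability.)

87

Short-form reliability: n = 32/50 = 0.6400; r_32 = n·r/(1+(n−1)r) ≈ 0.6769
Then solve for n' with r_old = 0.6769, r_target = 0.85: n' = 0.85(1 − 0.6769)/[0.6769(1 − 0.85)] = 2.7048
Items = 2.7048 × 32 ≈ 86.55 → 87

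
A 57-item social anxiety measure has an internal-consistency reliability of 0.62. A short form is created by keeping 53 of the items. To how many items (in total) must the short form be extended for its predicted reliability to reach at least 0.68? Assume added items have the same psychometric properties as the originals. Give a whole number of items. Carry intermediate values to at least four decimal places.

Short-form reliability: n = 53/57 = 0.9298; r_53 = n·r/(1+(n−1)r) ≈ 0.6027
Length factor from the short form to reach 0.68: n' = 0.68(1 − 0.6027) / [0.6027(1 − 0.68)] ≈ 1.4008
Total items = 1.4008 × 53 = 74.24, rounded up to 75.

75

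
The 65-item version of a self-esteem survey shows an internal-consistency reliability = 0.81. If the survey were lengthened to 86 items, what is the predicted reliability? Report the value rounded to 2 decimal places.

n = 86/65 = 1.3231
r_new = (1.3231 × 0.81) / (1 + (1.3231 − 1) × 0.81)
r_new = 1.0717 / 1.2617 ≈ 0.8494

0.85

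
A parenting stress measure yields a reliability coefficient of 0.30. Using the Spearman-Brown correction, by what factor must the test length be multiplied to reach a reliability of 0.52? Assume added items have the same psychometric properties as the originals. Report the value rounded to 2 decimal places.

Invert Spearman-Brown to solve for n:
n = r_target (1 − r_old) / [ r_old (1 − r_target) ]
n = [0.52 × 0.70] / [0.30 × 0.48]
  = 0.3640 / 0.1440 = 2.5278

2.53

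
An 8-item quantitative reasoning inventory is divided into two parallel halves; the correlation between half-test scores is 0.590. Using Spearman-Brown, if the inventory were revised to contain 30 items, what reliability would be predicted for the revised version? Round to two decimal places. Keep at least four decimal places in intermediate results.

0.92

First correct the split-half correlation to full-test reliability: r_full = 2 × 0.590 / (1 + 0.590) ≈ 0.7421
Then adjust to 30 items: n = 30/8 = 3.7500
r_new = n·r_full / (1 + (n − 1)·r_full) = 2.7829 / 3.0408 ≈ 0.9152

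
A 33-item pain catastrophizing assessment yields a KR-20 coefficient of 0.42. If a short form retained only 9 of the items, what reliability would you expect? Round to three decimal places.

0.165

The new length is 9/33 = 0.2727 times the old.
Spearman-Brown: r_new = n·r / (1 + (n − 1)·r)
r_new = (0.2727 × 0.42) / (1 + (0.2727 − 1) × 0.42)
r_new = 0.1145 / 0.6945 ≈ 0.1649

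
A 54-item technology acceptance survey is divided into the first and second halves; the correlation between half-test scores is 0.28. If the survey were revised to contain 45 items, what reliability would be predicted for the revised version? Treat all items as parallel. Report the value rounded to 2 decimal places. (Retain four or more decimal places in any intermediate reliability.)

Full-test reliability from the split-half r: r_full = 2(0.28)/(1 + 0.28) = 0.4375
Then adjust to 45 items: n = 45/54 = 0.8333
r_new = n·r_full / (1 + (n − 1)·r_full) = 0.3646 / 0.9271 ≈ 0.3933

0.39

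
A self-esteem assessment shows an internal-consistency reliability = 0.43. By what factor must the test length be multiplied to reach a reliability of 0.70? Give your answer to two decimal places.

3.09

Rearranging the Spearman-Brown formula for n,
n = r_target (1 − r_old) / [ r_old (1 − r_target) ]
n = [0.70 × 0.57] / [0.43 × 0.30]
n = 0.3990 / 0.1290 ≈ 3.0930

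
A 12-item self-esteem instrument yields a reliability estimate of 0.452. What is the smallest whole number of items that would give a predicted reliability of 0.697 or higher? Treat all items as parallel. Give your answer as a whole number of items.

34

Spearman-Brown solved for the length factor n:
n = r_target (1 − r_old) / [ r_old (1 − r_target) ]
n = 0.697(1 − 0.452) / [0.452(1 − 0.697)]
n = 0.381956 / 0.136956 ≈ 2.7889
Items needed = n × 12 = 2.7889 × 12 ≈ 33.47 → round up to 34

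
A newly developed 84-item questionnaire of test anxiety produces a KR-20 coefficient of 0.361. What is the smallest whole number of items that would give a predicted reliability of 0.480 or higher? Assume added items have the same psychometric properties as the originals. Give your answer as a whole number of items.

138

n = [0.480 × 0.639] / [0.361 × 0.520]
n = 0.306720 / 0.187720 ≈ 1.6339
1.6339 × 84 = 137.25 → 138 items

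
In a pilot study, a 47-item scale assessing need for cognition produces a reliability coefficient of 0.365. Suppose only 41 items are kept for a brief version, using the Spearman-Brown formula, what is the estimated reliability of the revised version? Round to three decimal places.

0.334

Length ratio n = 41/47 = 0.8723
By Spearman-Brown, r_new = n r / (1 + (n − 1) r).
r_new = (0.8723 × 0.365) / (1 + (0.8723 − 1) × 0.365)
     = 0.3184 / 0.9534 = 0.3340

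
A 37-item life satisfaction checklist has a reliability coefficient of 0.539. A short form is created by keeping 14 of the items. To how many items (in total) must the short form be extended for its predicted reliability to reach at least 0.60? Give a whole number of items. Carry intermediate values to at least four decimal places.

48

First, r for the 14-item form: n = 14/37 = 0.3784, so r_14 = 0.3784·0.539/(1 + (0.3784 − 1)·0.539) = 0.3067
Then solve for n' with r_old = 0.3067, r_target = 0.60: n' = 0.60(1 − 0.3067)/[0.3067(1 − 0.60)] = 3.3908
Total items = 3.3908 × 14 = 47.47, rounded up to 48.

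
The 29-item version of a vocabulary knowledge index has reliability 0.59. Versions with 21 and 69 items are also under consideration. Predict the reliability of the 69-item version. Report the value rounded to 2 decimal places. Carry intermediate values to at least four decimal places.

0.77

Only the ratio of lengths matters: n = 69/29 = 2.3793
r_{69} = n·r / (1 + (n − 1)·r) = 1.4038 / 1.8138 ≈ 0.7740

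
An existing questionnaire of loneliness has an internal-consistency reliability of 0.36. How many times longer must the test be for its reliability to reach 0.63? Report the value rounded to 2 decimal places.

3.03

Spearman-Brown solved for the length factor n:
n = r_target (1 − r_old) / [ r_old (1 − r_target) ]
n = [0.63 × 0.64] / [0.36 × 0.37]
n = 0.4032 / 0.1332 ≈ 3.0270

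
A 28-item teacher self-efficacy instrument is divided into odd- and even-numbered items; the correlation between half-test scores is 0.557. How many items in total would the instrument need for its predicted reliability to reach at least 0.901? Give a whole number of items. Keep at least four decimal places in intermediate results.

Corrected full-test reliability: r_full = 2 × 0.557 / (1 + 0.557) ≈ 0.7155
n = r_tgt(1 − r_full) / [r_full(1 − r_tgt)] = 0.901 × 0.2845 / (0.7155 × 0.099) ≈ 3.6188
Required items = 3.6188 × 28 = 101.33, so 102 items.

102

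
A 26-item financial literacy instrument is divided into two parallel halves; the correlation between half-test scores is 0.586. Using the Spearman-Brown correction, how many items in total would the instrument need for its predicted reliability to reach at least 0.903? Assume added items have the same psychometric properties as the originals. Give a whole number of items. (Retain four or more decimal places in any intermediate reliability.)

86

Corrected full-test reliability: r_full = 2 × 0.586 / (1 + 0.586) ≈ 0.7390
n = r_tgt(1 − r_full) / [r_full(1 − r_tgt)] = 0.903 × 0.2610 / (0.7390 × 0.097) ≈ 3.2879
Required items = 3.2879 × 26 = 85.49, so 86 items.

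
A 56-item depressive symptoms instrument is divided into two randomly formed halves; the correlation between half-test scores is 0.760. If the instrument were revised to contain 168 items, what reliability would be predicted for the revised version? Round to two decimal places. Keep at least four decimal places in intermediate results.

First correct the split-half correlation to full-test reliability: r_full = 2 × 0.760 / (1 + 0.760) ≈ 0.8636
Then adjust to 168 items: n = 168/56 = 3.0000
r_new = n·r_full / (1 + (n − 1)·r_full) = 2.5908 / 2.7272 ≈ 0.9500

0.95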